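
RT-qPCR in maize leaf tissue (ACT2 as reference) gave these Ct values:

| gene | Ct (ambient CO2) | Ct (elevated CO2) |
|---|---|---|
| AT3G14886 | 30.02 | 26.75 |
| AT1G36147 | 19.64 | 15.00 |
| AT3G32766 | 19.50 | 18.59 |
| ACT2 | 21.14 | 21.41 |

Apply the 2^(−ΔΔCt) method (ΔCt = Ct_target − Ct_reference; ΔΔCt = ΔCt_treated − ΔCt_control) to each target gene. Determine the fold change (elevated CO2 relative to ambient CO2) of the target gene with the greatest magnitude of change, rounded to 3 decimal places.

AT3G14886: ΔΔCt = (26.75−21.41) − (30.02−21.14) = 5.34 − 8.88 = -3.54; fold change = 2^3.54 = 11.632
AT1G36147: ΔΔCt = (15.00−21.41) − (19.64−21.14) = -6.41 − (-1.50) = -4.91; fold change = 2^4.91 = 30.065
AT3G32766: ΔΔCt = (18.59−21.41) − (19.50−21.14) = -2.82 − (-1.64) = -1.18; fold change = 2^1.18 = 2.266
AT1G36147 has the largest |ΔΔCt| = 4.91.

30.065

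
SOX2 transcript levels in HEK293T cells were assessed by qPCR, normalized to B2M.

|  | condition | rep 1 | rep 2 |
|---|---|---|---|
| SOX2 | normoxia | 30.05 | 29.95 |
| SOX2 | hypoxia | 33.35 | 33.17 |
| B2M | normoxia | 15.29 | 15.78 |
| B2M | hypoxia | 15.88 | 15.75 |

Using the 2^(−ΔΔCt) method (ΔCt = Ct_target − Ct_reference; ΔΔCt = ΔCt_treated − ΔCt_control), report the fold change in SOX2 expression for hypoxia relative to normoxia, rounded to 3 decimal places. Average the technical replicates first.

Mean Ct: SOX2 normoxia 30.000; SOX2 hypoxia 33.260; B2M normoxia 15.535; B2M hypoxia 15.815
ΔCt(normoxia) = 30.000 − 15.535 = 14.465
ΔCt(hypoxia) = 33.260 − 15.815 = 17.445
ΔΔCt = 17.445 − 14.465 = 2.980
Fold change = 2^(−2.980) = 0.1267

0.127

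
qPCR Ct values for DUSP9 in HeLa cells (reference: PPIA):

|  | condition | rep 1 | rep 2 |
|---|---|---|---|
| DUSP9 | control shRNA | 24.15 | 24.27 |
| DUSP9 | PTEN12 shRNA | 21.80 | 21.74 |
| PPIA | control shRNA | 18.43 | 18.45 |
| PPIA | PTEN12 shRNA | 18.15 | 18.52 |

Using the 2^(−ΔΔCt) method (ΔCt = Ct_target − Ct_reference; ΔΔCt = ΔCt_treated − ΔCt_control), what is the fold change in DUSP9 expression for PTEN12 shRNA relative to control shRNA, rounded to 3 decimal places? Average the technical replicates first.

Mean Ct: DUSP9 control shRNA 24.210; DUSP9 PTEN12 shRNA 21.770; PPIA control shRNA 18.440; PPIA PTEN12 shRNA 18.335
ΔCt(control shRNA) = 24.210 − 18.440 = 5.770
ΔCt(PTEN12 shRNA) = 21.770 − 18.335 = 3.435
ΔΔCt = 3.435 − 5.770 = -2.335
Fold change = 2^(−(-2.335)) = 2^2.335 = 5.0455

5.046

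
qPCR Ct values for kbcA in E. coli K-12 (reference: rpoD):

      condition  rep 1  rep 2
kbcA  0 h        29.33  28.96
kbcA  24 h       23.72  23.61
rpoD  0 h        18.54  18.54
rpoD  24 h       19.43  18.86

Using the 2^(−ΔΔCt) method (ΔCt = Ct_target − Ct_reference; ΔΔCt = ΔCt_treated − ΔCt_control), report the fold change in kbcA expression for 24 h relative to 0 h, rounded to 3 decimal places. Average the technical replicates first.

67.884

Mean Ct: kbcA 0 h 29.145; kbcA 24 h 23.665; rpoD 0 h 18.540; rpoD 24 h 19.145
ΔCt(0 h) = 29.145 − 18.540 = 10.605
ΔCt(24 h) = 23.665 − 19.145 = 4.520
ΔΔCt = 4.520 − 10.605 = -6.085
Fold change = 2^(−(-6.085)) = 2^6.085 = 67.8840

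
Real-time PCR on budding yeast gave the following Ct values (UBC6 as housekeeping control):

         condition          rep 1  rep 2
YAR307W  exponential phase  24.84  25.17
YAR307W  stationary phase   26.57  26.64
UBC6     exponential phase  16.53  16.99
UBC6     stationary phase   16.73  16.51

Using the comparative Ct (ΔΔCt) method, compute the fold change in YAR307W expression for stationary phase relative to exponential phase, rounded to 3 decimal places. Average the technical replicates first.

0.299

Mean Ct: YAR307W exponential phase 25.005; YAR307W stationary phase 26.605; UBC6 exponential phase 16.760; UBC6 stationary phase 16.620
ΔCt(exponential phase) = 25.005 − 16.760 = 8.245
ΔCt(stationary phase) = 26.605 − 16.620 = 9.985
ΔΔCt = 9.985 − 8.245 = 1.740
Fold change = 2^(−1.740) = 0.2994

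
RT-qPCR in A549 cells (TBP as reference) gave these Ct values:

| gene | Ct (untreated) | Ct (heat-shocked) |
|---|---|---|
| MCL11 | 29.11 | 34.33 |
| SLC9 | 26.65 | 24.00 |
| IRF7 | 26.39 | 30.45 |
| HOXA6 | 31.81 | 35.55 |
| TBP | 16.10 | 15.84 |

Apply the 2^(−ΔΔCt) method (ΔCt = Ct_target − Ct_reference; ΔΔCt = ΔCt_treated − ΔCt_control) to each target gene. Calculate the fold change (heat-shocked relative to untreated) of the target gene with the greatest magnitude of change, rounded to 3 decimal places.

MCL11: ΔΔCt = (34.33−15.84) − (29.11−16.10) = 18.49 − 13.01 = 5.48; fold change = 2^-5.48 = 0.022
SLC9: ΔΔCt = (24.00−15.84) − (26.65−16.10) = 8.16 − 10.55 = -2.39; fold change = 2^2.39 = 5.242
IRF7: ΔΔCt = (30.45−15.84) − (26.39−16.10) = 14.61 − 10.29 = 4.32; fold change = 2^-4.32 = 0.050
HOXA6: ΔΔCt = (35.55−15.84) − (31.81−16.10) = 19.71 − 15.71 = 4.00; fold change = 2^-4.00 = 0.062
MCL11 has the largest |ΔΔCt| = 5.48.

0.022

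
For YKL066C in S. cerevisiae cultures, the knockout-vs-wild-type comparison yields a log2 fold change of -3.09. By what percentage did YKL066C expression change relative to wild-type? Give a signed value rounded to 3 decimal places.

-88.256%

Fold change = 2^(-3.09) = 0.1174
Percent change = (FC − 1) × 100% = (0.1174 − 1) × 100 = -88.256%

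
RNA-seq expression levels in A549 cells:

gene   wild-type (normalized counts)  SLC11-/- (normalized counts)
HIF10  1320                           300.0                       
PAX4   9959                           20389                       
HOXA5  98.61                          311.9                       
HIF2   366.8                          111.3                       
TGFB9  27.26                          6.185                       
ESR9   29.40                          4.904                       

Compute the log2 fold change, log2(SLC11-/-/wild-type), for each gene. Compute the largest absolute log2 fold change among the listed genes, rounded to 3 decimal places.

2.584

log2(300.0/1320) = -2.138  (HIF10)
log2(20389/9959) = 1.034  (PAX4)
log2(311.9/98.61) = 1.661  (HOXA5)
log2(111.3/366.8) = -1.721  (HIF2)
log2(6.185/27.26) = -2.140  (TGFB9)
log2(4.904/29.40) = -2.584  (ESR9)
The largest magnitude belongs to ESR9.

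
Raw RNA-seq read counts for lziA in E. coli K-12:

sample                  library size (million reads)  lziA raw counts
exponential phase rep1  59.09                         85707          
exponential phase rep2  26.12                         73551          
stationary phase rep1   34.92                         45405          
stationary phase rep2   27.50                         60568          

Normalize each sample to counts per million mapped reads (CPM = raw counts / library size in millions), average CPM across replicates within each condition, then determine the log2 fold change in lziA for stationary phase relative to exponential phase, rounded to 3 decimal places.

-0.285

CPM(exponential phase rep1) = 85707 / 59.09 = 1450.4485
CPM(exponential phase rep2) = 73551 / 26.12 = 2815.8882
CPM(stationary phase rep1) = 45405 / 34.92 = 1300.2577
CPM(stationary phase rep2) = 60568 / 27.50 = 2202.4727
mean CPM(exponential phase) = 2133.1683; mean CPM(stationary phase) = 1751.3652
Fold change = 1751.3652 / 2133.1683 = 0.82102
log2(0.82102) = -0.2845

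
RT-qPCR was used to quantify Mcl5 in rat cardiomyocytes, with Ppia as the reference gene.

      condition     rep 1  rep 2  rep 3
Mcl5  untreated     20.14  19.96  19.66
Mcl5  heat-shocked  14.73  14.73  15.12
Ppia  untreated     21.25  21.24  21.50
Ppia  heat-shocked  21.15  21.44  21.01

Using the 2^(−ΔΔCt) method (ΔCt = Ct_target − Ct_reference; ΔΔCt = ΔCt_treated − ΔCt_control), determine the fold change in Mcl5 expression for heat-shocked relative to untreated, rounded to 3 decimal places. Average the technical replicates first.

Mean Ct: Mcl5 untreated 19.920; Mcl5 heat-shocked 14.860; Ppia untreated 21.330; Ppia heat-shocked 21.200
ΔCt(untreated) = 19.920 − 21.330 = -1.410
ΔCt(heat-shocked) = 14.860 − 21.200 = -6.340
ΔΔCt = -6.340 − (-1.410) = -4.930
Fold change = 2^(−(-4.930)) = 2^4.930 = 30.4844

30.484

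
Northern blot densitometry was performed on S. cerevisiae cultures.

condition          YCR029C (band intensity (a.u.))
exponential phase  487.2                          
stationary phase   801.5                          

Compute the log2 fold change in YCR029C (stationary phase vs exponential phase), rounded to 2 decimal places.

Fold change = 801.5 / 487.2 = 1.6451
log2(1.6451) = 0.718

0.72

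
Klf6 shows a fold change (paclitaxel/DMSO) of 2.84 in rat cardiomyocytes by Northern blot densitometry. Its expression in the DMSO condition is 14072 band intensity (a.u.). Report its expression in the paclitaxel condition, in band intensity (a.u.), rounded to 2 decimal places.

paclitaxel expression = 14072 × 2.84 = 39964.48

39964.48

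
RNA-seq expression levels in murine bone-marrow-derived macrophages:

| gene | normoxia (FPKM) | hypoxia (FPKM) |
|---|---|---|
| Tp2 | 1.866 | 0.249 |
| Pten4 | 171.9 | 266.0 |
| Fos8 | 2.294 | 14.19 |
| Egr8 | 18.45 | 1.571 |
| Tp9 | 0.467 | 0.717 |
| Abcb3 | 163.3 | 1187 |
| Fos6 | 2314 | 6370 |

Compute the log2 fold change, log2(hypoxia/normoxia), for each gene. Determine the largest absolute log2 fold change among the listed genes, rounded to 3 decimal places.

3.554

log2(0.249/1.866) = -2.906  (Tp2)
log2(266.0/171.9) = 0.630  (Pten4)
log2(14.19/2.294) = 2.629  (Fos8)
log2(1.571/18.45) = -3.554  (Egr8)
log2(0.717/0.467) = 0.619  (Tp9)
log2(1187/163.3) = 2.862  (Abcb3)
log2(6370/2314) = 1.461  (Fos6)
The largest magnitude belongs to Egr8.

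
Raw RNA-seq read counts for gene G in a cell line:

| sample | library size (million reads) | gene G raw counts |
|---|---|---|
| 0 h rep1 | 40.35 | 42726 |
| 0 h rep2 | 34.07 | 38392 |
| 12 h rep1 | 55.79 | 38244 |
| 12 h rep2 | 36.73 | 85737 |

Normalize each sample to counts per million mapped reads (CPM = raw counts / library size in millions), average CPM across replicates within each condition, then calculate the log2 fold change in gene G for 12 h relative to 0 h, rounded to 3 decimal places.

CPM(0 h rep1) = 42726 / 40.35 = 1058.8848
CPM(0 h rep2) = 38392 / 34.07 = 1126.8565
CPM(12 h rep1) = 38244 / 55.79 = 685.4992
CPM(12 h rep2) = 85737 / 36.73 = 2334.2499
mean CPM(0 h) = 1092.8706; mean CPM(12 h) = 1509.8746
Fold change = 1509.8746 / 1092.8706 = 1.38157
log2(1.38157) = 0.4663

0.466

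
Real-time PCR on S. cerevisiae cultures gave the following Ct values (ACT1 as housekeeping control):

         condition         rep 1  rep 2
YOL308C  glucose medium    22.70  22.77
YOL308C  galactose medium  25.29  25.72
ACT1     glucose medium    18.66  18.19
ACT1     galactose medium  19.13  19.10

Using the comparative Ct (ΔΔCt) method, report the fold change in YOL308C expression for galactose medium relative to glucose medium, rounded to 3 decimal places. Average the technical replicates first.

0.237

Mean Ct: YOL308C glucose medium 22.735; YOL308C galactose medium 25.505; ACT1 glucose medium 18.425; ACT1 galactose medium 19.115
ΔCt(glucose medium) = 22.735 − 18.425 = 4.310
ΔCt(galactose medium) = 25.505 − 19.115 = 6.390
ΔΔCt = 6.390 − 4.310 = 2.080
Fold change = 2^(−2.080) = 0.2365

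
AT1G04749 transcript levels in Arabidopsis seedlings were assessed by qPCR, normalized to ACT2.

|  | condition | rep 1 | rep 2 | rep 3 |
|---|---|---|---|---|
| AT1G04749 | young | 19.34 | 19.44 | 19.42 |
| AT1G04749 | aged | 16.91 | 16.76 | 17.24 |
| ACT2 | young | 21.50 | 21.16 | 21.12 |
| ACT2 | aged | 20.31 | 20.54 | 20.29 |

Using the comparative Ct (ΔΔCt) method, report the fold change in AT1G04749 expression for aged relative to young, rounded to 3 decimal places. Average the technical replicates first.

Mean Ct: AT1G04749 young 19.400; AT1G04749 aged 16.970; ACT2 young 21.260; ACT2 aged 20.380
ΔCt(young) = 19.400 − 21.260 = -1.860
ΔCt(aged) = 16.970 − 20.380 = -3.410
ΔΔCt = -3.410 − (-1.860) = -1.550
Fold change = 2^(−(-1.550)) = 2^1.550 = 2.9282

2.928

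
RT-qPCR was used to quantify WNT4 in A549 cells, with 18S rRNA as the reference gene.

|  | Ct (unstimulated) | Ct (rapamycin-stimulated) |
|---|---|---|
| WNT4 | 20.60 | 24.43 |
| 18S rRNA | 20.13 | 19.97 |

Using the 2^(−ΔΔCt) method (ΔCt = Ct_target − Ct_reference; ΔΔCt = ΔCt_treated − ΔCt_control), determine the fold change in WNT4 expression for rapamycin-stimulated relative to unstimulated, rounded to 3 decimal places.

ΔCt(unstimulated) = 20.600 − 20.130 = 0.470
ΔCt(rapamycin-stimulated) = 24.430 − 19.970 = 4.460
ΔΔCt = 4.460 − 0.470 = 3.990
Fold change = 2^(−3.990) = 0.0629

0.063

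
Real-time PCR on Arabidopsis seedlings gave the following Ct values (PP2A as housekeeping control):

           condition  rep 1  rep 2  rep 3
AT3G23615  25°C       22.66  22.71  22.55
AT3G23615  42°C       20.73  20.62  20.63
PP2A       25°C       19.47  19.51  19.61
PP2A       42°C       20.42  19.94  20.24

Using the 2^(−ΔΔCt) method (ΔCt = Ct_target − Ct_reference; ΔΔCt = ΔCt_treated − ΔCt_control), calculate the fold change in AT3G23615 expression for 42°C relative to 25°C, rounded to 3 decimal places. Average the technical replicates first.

Mean Ct: AT3G23615 25°C 22.640; AT3G23615 42°C 20.660; PP2A 25°C 19.530; PP2A 42°C 20.200
ΔCt(25°C) = 22.640 − 19.530 = 3.110
ΔCt(42°C) = 20.660 − 20.200 = 0.460
ΔΔCt = 0.460 − 3.110 = -2.650
Fold change = 2^(−(-2.650)) = 2^2.650 = 6.2767

6.277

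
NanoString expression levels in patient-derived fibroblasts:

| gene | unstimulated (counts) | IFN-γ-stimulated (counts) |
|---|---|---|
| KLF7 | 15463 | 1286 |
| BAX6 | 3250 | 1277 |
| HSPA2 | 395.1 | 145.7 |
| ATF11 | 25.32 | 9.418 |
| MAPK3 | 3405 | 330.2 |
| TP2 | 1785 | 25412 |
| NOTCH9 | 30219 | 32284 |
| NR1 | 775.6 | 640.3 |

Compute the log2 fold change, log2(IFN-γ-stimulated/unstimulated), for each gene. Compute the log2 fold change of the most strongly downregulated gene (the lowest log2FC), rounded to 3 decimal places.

log2(1286/15463) = -3.588  (KLF7)
log2(1277/3250) = -1.348  (BAX6)
log2(145.7/395.1) = -1.439  (HSPA2)
log2(9.418/25.32) = -1.427  (ATF11)
log2(330.2/3405) = -3.366  (MAPK3)
log2(25412/1785) = 3.832  (TP2)
log2(32284/30219) = 0.095  (NOTCH9)
log2(640.3/775.6) = -0.277  (NR1)
KLF7 is most strongly downregulated.

-3.588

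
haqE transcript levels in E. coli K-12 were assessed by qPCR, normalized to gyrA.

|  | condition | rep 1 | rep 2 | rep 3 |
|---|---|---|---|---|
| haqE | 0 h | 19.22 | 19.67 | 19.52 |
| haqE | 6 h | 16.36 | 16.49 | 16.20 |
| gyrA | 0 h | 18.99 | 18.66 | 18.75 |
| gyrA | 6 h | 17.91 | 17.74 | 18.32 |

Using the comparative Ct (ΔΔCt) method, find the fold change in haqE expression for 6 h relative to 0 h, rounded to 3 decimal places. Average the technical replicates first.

Mean Ct: haqE 0 h 19.470; haqE 6 h 16.350; gyrA 0 h 18.800; gyrA 6 h 17.990
ΔCt(0 h) = 19.470 − 18.800 = 0.670
ΔCt(6 h) = 16.350 − 17.990 = -1.640
ΔΔCt = -1.640 − 0.670 = -2.310
Fold change = 2^(−(-2.310)) = 2^2.310 = 4.9588

4.959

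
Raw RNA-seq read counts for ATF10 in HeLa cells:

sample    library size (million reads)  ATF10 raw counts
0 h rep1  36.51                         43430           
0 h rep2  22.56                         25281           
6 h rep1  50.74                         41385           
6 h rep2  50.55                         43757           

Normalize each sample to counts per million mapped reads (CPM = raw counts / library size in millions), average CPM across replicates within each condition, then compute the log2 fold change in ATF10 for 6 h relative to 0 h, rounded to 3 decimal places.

-0.458

CPM(0 h rep1) = 43430 / 36.51 = 1189.5371
CPM(0 h rep2) = 25281 / 22.56 = 1120.6117
CPM(6 h rep1) = 41385 / 50.74 = 815.6287
CPM(6 h rep2) = 43757 / 50.55 = 865.6182
mean CPM(0 h) = 1155.0744; mean CPM(6 h) = 840.6234
Fold change = 840.6234 / 1155.0744 = 0.72777
log2(0.72777) = -0.4585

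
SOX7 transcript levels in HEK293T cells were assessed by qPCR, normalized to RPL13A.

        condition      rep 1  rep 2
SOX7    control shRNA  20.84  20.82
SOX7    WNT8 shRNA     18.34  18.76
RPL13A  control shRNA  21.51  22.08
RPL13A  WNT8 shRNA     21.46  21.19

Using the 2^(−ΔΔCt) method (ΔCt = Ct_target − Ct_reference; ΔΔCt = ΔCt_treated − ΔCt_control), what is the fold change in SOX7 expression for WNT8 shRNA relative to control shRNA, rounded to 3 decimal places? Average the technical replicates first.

Mean Ct: SOX7 control shRNA 20.830; SOX7 WNT8 shRNA 18.550; RPL13A control shRNA 21.795; RPL13A WNT8 shRNA 21.325
ΔCt(control shRNA) = 20.830 − 21.795 = -0.965
ΔCt(WNT8 shRNA) = 18.550 − 21.325 = -2.775
ΔΔCt = -2.775 − (-0.965) = -1.810
Fold change = 2^(−(-1.810)) = 2^1.810 = 3.5064

3.506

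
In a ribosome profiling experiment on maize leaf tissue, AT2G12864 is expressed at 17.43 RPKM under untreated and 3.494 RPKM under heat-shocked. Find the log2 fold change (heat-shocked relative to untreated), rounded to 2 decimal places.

-2.32

Fold change = 3.494 / 17.43 = 0.2005
log2(0.2005) = -2.319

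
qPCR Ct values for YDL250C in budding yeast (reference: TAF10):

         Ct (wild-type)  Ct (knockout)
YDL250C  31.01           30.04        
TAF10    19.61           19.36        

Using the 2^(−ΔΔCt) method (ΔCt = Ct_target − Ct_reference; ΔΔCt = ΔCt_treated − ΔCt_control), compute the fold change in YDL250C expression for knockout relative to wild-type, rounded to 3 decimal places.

1.647

ΔCt(wild-type) = 31.010 − 19.610 = 11.400
ΔCt(knockout) = 30.040 − 19.360 = 10.680
ΔΔCt = 10.680 − 11.400 = -0.720
Fold change = 2^(−(-0.720)) = 2^0.720 = 1.6472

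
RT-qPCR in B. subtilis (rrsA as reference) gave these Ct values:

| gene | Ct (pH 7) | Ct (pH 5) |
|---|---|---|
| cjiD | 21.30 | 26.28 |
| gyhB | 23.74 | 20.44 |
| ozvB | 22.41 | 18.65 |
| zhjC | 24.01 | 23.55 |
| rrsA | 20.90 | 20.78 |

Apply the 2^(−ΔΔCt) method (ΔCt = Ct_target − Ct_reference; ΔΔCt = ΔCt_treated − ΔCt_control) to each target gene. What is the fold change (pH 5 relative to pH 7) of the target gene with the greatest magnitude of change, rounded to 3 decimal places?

0.029

cjiD: ΔΔCt = (26.28−20.78) − (21.30−20.90) = 5.50 − 0.40 = 5.10; fold change = 2^-5.10 = 0.029
gyhB: ΔΔCt = (20.44−20.78) − (23.74−20.90) = -0.34 − 2.84 = -3.18; fold change = 2^3.18 = 9.063
ozvB: ΔΔCt = (18.65−20.78) − (22.41−20.90) = -2.13 − 1.51 = -3.64; fold change = 2^3.64 = 12.467
zhjC: ΔΔCt = (23.55−20.78) − (24.01−20.90) = 2.77 − 3.11 = -0.34; fold change = 2^0.34 = 1.266
cjiD has the largest |ΔΔCt| = 5.10.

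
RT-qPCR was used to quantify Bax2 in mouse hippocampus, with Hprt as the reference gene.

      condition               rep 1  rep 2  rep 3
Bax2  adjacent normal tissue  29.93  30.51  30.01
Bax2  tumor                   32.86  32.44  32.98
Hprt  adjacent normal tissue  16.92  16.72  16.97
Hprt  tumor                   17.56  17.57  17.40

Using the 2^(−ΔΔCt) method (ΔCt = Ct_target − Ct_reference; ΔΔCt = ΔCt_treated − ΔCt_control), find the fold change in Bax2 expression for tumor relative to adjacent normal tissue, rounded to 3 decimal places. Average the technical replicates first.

Mean Ct: Bax2 adjacent normal tissue 30.150; Bax2 tumor 32.760; Hprt adjacent normal tissue 16.870; Hprt tumor 17.510
ΔCt(adjacent normal tissue) = 30.150 − 16.870 = 13.280
ΔCt(tumor) = 32.760 − 17.510 = 15.250
ΔΔCt = 15.250 − 13.280 = 1.970
Fold change = 2^(−1.970) = 0.2553

0.255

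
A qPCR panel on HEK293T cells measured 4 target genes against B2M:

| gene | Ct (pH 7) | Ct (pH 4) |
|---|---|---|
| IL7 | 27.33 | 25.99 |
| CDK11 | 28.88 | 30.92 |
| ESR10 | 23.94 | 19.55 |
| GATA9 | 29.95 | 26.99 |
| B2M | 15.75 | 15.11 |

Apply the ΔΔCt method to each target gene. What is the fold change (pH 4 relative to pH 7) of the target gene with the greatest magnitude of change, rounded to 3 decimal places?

IL7: ΔΔCt = (25.99−15.11) − (27.33−15.75) = 10.88 − 11.58 = -0.70; fold change = 2^0.70 = 1.625
CDK11: ΔΔCt = (30.92−15.11) − (28.88−15.75) = 15.81 − 13.13 = 2.68; fold change = 2^-2.68 = 0.156
ESR10: ΔΔCt = (19.55−15.11) − (23.94−15.75) = 4.44 − 8.19 = -3.75; fold change = 2^3.75 = 13.454
GATA9: ΔΔCt = (26.99−15.11) − (29.95−15.75) = 11.88 − 14.20 = -2.32; fold change = 2^2.32 = 4.993
ESR10 has the largest |ΔΔCt| = 3.75.

13.454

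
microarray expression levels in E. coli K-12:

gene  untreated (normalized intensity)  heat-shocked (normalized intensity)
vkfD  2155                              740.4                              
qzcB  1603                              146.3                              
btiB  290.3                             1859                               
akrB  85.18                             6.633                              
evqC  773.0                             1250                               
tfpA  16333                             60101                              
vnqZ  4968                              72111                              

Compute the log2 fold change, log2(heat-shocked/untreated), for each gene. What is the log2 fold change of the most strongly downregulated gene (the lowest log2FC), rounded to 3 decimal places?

log2(740.4/2155) = -1.541  (vkfD)
log2(146.3/1603) = -3.454  (qzcB)
log2(1859/290.3) = 2.679  (btiB)
log2(6.633/85.18) = -3.683  (akrB)
log2(1250/773.0) = 0.693  (evqC)
log2(60101/16333) = 1.880  (tfpA)
log2(72111/4968) = 3.859  (vnqZ)
akrB is most strongly downregulated.

-3.683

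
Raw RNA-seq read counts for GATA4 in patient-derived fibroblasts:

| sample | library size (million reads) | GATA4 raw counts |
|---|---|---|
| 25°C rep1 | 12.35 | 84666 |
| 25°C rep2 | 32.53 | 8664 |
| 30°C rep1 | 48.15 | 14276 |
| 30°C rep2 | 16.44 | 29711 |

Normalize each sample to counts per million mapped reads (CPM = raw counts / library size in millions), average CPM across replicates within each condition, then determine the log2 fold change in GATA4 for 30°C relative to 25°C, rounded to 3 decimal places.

CPM(25°C rep1) = 84666 / 12.35 = 6855.5466
CPM(25°C rep2) = 8664 / 32.53 = 266.3388
CPM(30°C rep1) = 14276 / 48.15 = 296.4901
CPM(30°C rep2) = 29711 / 16.44 = 1807.2384
mean CPM(25°C) = 3560.9427; mean CPM(30°C) = 1051.8643
Fold change = 1051.8643 / 3560.9427 = 0.29539
log2(0.29539) = -1.7593

-1.759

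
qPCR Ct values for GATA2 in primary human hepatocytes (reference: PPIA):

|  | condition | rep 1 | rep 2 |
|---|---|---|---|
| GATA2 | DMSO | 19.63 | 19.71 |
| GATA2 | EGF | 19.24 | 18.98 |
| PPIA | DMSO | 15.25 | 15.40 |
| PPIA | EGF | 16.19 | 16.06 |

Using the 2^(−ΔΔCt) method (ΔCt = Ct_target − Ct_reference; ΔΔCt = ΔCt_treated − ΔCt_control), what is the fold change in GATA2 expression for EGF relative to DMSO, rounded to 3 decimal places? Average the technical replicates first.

2.567

Mean Ct: GATA2 DMSO 19.670; GATA2 EGF 19.110; PPIA DMSO 15.325; PPIA EGF 16.125
ΔCt(DMSO) = 19.670 − 15.325 = 4.345
ΔCt(EGF) = 19.110 − 16.125 = 2.985
ΔΔCt = 2.985 − 4.345 = -1.360
Fold change = 2^(−(-1.360)) = 2^1.360 = 2.5669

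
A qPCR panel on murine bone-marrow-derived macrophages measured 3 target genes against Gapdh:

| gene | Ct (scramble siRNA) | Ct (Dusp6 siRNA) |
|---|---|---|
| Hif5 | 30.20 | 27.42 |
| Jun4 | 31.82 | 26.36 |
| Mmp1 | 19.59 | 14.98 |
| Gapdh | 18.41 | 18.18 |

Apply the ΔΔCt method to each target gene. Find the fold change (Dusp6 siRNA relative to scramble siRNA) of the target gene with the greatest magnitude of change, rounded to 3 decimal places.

37.531

Hif5: ΔΔCt = (27.42−18.18) − (30.20−18.41) = 9.24 − 11.79 = -2.55; fold change = 2^2.55 = 5.856
Jun4: ΔΔCt = (26.36−18.18) − (31.82−18.41) = 8.18 − 13.41 = -5.23; fold change = 2^5.23 = 37.531
Mmp1: ΔΔCt = (14.98−18.18) − (19.59−18.41) = -3.20 − 1.18 = -4.38; fold change = 2^4.38 = 20.821
Jun4 has the largest |ΔΔCt| = 5.23.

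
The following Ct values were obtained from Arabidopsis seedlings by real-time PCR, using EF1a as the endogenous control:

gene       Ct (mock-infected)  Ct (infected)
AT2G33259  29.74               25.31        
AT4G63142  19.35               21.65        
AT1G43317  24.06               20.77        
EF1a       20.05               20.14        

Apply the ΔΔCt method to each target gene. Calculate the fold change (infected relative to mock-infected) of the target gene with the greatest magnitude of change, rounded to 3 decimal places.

AT2G33259: ΔΔCt = (25.31−20.14) − (29.74−20.05) = 5.17 − 9.69 = -4.52; fold change = 2^4.52 = 22.943
AT4G63142: ΔΔCt = (21.65−20.14) − (19.35−20.05) = 1.51 − (-0.70) = 2.21; fold change = 2^-2.21 = 0.216
AT1G43317: ΔΔCt = (20.77−20.14) − (24.06−20.05) = 0.63 − 4.01 = -3.38; fold change = 2^3.38 = 10.411
AT2G33259 has the largest |ΔΔCt| = 4.52.

22.943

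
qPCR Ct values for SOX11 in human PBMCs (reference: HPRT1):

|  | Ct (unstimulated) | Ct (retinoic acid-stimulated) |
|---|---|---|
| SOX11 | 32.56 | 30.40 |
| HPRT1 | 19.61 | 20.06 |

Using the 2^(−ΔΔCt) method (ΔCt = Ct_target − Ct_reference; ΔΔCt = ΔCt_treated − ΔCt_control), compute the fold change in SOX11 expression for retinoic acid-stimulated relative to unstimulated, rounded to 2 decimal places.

ΔCt(unstimulated) = 32.560 − 19.610 = 12.950
ΔCt(retinoic acid-stimulated) = 30.400 − 20.060 = 10.340
ΔΔCt = 10.340 − 12.950 = -2.610
Fold change = 2^(−(-2.610)) = 2^2.610 = 6.105

6.11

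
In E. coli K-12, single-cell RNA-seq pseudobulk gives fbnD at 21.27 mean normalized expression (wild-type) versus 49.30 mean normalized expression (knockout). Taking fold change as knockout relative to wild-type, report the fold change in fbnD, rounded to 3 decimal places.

2.318

Fold change = 49.30 / 21.27 = 2.3178
fbnD is upregulated.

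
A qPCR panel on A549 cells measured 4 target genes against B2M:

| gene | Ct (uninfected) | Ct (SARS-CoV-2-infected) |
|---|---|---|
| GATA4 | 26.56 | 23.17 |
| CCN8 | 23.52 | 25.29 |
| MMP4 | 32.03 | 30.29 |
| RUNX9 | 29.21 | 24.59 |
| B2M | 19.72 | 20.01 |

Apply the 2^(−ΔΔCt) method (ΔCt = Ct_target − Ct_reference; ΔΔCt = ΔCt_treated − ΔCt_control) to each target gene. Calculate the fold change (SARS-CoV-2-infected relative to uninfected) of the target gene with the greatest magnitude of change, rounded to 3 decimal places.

GATA4: ΔΔCt = (23.17−20.01) − (26.56−19.72) = 3.16 − 6.84 = -3.68; fold change = 2^3.68 = 12.817
CCN8: ΔΔCt = (25.29−20.01) − (23.52−19.72) = 5.28 − 3.80 = 1.48; fold change = 2^-1.48 = 0.358
MMP4: ΔΔCt = (30.29−20.01) − (32.03−19.72) = 10.28 − 12.31 = -2.03; fold change = 2^2.03 = 4.084
RUNX9: ΔΔCt = (24.59−20.01) − (29.21−19.72) = 4.58 − 9.49 = -4.91; fold change = 2^4.91 = 30.065
RUNX9 has the largest |ΔΔCt| = 4.91.

30.065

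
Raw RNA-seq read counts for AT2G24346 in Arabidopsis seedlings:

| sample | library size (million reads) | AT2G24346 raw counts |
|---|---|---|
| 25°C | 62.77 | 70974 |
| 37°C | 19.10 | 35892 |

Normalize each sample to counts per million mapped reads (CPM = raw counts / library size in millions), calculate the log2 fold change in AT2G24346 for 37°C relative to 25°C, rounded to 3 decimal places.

0.733

CPM(25°C) = 70974 / 62.77 = 1130.6994
CPM(37°C) = 35892 / 19.10 = 1879.1623
Fold change = 1879.1623 / 1130.6994 = 1.66195
log2(1.66195) = 0.7329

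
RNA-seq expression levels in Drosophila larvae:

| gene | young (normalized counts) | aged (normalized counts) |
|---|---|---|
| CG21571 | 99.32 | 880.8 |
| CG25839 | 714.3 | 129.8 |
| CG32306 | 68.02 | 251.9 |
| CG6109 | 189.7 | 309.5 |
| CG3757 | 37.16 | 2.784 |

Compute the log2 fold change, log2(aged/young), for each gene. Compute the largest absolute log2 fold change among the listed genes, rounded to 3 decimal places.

3.739

log2(880.8/99.32) = 3.149  (CG21571)
log2(129.8/714.3) = -2.460  (CG25839)
log2(251.9/68.02) = 1.889  (CG32306)
log2(309.5/189.7) = 0.706  (CG6109)
log2(2.784/37.16) = -3.739  (CG3757)
The largest magnitude belongs to CG3757.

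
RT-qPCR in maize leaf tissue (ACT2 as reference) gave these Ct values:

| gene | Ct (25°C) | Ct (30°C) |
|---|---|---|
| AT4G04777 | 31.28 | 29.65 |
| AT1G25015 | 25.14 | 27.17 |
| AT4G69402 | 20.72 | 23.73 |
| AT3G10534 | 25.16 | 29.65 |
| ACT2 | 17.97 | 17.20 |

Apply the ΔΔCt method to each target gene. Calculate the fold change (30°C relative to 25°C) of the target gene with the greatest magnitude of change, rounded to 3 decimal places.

AT4G04777: ΔΔCt = (29.65−17.20) − (31.28−17.97) = 12.45 − 13.31 = -0.86; fold change = 2^0.86 = 1.815
AT1G25015: ΔΔCt = (27.17−17.20) − (25.14−17.97) = 9.97 − 7.17 = 2.80; fold change = 2^-2.80 = 0.144
AT4G69402: ΔΔCt = (23.73−17.20) − (20.72−17.97) = 6.53 − 2.75 = 3.78; fold change = 2^-3.78 = 0.073
AT3G10534: ΔΔCt = (29.65−17.20) − (25.16−17.97) = 12.45 − 7.19 = 5.26; fold change = 2^-5.26 = 0.026
AT3G10534 has the largest |ΔΔCt| = 5.26.

0.026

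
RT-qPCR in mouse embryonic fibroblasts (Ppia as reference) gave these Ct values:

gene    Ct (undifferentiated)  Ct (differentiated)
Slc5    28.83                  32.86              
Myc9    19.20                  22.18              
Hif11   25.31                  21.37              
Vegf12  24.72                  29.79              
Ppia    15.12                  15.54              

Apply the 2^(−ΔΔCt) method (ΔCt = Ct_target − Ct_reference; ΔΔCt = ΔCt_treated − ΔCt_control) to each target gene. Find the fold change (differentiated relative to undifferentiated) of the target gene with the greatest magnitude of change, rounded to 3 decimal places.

Slc5: ΔΔCt = (32.86−15.54) − (28.83−15.12) = 17.32 − 13.71 = 3.61; fold change = 2^-3.61 = 0.082
Myc9: ΔΔCt = (22.18−15.54) − (19.20−15.12) = 6.64 − 4.08 = 2.56; fold change = 2^-2.56 = 0.170
Hif11: ΔΔCt = (21.37−15.54) − (25.31−15.12) = 5.83 − 10.19 = -4.36; fold change = 2^4.36 = 20.535
Vegf12: ΔΔCt = (29.79−15.54) − (24.72−15.12) = 14.25 − 9.60 = 4.65; fold change = 2^-4.65 = 0.040
Vegf12 has the largest |ΔΔCt| = 4.65.

0.040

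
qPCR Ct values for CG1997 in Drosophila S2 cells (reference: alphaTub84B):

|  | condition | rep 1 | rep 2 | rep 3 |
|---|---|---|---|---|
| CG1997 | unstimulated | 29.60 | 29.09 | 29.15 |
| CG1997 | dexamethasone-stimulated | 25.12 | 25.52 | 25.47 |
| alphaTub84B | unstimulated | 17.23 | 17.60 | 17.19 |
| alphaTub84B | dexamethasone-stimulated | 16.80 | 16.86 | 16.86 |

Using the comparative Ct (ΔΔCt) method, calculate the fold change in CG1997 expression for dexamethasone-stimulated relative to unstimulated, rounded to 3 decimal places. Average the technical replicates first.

10.629

Mean Ct: CG1997 unstimulated 29.280; CG1997 dexamethasone-stimulated 25.370; alphaTub84B unstimulated 17.340; alphaTub84B dexamethasone-stimulated 16.840
ΔCt(unstimulated) = 29.280 − 17.340 = 11.940
ΔCt(dexamethasone-stimulated) = 25.370 − 16.840 = 8.530
ΔΔCt = 8.530 − 11.940 = -3.410
Fold change = 2^(−(-3.410)) = 2^3.410 = 10.6295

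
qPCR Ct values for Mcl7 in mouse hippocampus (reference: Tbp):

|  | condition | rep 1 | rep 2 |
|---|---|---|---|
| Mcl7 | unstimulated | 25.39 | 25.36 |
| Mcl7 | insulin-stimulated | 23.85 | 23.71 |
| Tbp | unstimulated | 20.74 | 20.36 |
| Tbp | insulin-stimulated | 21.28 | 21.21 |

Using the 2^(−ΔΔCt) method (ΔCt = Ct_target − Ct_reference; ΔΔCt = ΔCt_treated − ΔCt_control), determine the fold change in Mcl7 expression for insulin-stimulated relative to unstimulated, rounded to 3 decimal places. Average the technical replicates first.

4.891

Mean Ct: Mcl7 unstimulated 25.375; Mcl7 insulin-stimulated 23.780; Tbp unstimulated 20.550; Tbp insulin-stimulated 21.245
ΔCt(unstimulated) = 25.375 − 20.550 = 4.825
ΔCt(insulin-stimulated) = 23.780 − 21.245 = 2.535
ΔΔCt = 2.535 − 4.825 = -2.290
Fold change = 2^(−(-2.290)) = 2^2.290 = 4.8906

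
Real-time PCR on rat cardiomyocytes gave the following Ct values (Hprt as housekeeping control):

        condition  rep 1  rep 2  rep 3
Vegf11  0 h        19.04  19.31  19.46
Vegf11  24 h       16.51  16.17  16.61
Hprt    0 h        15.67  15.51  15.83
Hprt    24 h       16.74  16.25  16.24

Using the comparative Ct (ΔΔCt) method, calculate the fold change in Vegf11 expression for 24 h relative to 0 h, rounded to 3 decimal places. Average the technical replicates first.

11.959

Mean Ct: Vegf11 0 h 19.270; Vegf11 24 h 16.430; Hprt 0 h 15.670; Hprt 24 h 16.410
ΔCt(0 h) = 19.270 − 15.670 = 3.600
ΔCt(24 h) = 16.430 − 16.410 = 0.020
ΔΔCt = 0.020 − 3.600 = -3.580
Fold change = 2^(−(-3.580)) = 2^3.580 = 11.9588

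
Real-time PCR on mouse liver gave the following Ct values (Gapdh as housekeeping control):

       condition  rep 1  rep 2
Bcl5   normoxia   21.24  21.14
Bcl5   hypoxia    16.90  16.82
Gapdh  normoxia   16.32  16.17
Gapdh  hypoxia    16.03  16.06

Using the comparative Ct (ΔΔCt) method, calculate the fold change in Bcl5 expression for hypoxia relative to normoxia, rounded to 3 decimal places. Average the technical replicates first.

Mean Ct: Bcl5 normoxia 21.190; Bcl5 hypoxia 16.860; Gapdh normoxia 16.245; Gapdh hypoxia 16.045
ΔCt(normoxia) = 21.190 − 16.245 = 4.945
ΔCt(hypoxia) = 16.860 − 16.045 = 0.815
ΔΔCt = 0.815 − 4.945 = -4.130
Fold change = 2^(−(-4.130)) = 2^4.130 = 17.5087

17.509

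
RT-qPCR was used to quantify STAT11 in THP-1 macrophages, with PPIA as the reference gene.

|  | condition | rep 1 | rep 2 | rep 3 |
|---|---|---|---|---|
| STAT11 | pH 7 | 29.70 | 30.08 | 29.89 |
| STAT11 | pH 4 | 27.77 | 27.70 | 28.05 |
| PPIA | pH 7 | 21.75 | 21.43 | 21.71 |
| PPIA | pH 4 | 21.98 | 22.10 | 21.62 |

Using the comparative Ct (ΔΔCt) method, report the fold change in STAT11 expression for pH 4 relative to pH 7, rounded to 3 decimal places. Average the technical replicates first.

Mean Ct: STAT11 pH 7 29.890; STAT11 pH 4 27.840; PPIA pH 7 21.630; PPIA pH 4 21.900
ΔCt(pH 7) = 29.890 − 21.630 = 8.260
ΔCt(pH 4) = 27.840 − 21.900 = 5.940
ΔΔCt = 5.940 − 8.260 = -2.320
Fold change = 2^(−(-2.320)) = 2^2.320 = 4.9933

4.993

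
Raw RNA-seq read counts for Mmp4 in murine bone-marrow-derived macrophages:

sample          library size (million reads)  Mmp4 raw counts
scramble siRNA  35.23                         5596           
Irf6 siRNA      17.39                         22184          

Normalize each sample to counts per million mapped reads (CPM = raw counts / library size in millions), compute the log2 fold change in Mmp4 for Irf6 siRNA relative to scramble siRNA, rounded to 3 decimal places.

3.006

CPM(scramble siRNA) = 5596 / 35.23 = 158.8419
CPM(Irf6 siRNA) = 22184 / 17.39 = 1275.6757
Fold change = 1275.6757 / 158.8419 = 8.03110
log2(8.03110) = 3.0056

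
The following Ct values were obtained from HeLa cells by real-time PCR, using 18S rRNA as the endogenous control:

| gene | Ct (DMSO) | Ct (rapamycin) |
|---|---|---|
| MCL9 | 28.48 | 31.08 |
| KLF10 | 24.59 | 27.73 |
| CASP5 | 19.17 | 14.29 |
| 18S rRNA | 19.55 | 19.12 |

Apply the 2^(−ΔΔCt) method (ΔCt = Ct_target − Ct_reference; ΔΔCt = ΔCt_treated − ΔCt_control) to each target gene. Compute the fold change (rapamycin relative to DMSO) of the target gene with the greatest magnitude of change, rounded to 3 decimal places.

MCL9: ΔΔCt = (31.08−19.12) − (28.48−19.55) = 11.96 − 8.93 = 3.03; fold change = 2^-3.03 = 0.122
KLF10: ΔΔCt = (27.73−19.12) − (24.59−19.55) = 8.61 − 5.04 = 3.57; fold change = 2^-3.57 = 0.084
CASP5: ΔΔCt = (14.29−19.12) − (19.17−19.55) = -4.83 − (-0.38) = -4.45; fold change = 2^4.45 = 21.857
CASP5 has the largest |ΔΔCt| = 4.45.

21.857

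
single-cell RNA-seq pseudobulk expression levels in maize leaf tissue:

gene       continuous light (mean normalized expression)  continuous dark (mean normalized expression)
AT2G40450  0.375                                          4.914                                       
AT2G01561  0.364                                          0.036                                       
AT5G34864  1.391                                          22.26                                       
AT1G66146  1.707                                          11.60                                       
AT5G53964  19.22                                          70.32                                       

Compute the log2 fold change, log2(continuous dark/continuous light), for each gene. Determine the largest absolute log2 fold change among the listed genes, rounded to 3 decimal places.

log2(4.914/0.375) = 3.712  (AT2G40450)
log2(0.036/0.364) = -3.338  (AT2G01561)
log2(22.26/1.391) = 4.000  (AT5G34864)
log2(11.60/1.707) = 2.765  (AT1G66146)
log2(70.32/19.22) = 1.871  (AT5G53964)
The largest magnitude belongs to AT5G34864.

4.000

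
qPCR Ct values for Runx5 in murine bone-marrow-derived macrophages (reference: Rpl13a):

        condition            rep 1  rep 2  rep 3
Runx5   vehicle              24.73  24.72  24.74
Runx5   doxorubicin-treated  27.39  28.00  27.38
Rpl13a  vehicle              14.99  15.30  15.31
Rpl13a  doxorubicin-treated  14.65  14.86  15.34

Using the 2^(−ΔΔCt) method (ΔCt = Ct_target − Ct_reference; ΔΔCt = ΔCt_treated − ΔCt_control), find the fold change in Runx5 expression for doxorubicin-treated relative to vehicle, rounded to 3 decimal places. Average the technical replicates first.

0.116

Mean Ct: Runx5 vehicle 24.730; Runx5 doxorubicin-treated 27.590; Rpl13a vehicle 15.200; Rpl13a doxorubicin-treated 14.950
ΔCt(vehicle) = 24.730 − 15.200 = 9.530
ΔCt(doxorubicin-treated) = 27.590 − 14.950 = 12.640
ΔΔCt = 12.640 − 9.530 = 3.110
Fold change = 2^(−3.110) = 0.1158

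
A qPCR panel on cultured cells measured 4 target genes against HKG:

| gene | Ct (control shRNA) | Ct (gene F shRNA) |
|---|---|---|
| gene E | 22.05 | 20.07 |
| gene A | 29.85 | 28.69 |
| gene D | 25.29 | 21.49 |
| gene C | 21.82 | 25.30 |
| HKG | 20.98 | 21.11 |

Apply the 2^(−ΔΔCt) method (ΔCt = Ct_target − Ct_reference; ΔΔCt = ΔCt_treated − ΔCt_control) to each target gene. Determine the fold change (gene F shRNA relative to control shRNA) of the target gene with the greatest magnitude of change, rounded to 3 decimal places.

15.242

gene E: ΔΔCt = (20.07−21.11) − (22.05−20.98) = -1.04 − 1.07 = -2.11; fold change = 2^2.11 = 4.317
gene A: ΔΔCt = (28.69−21.11) − (29.85−20.98) = 7.58 − 8.87 = -1.29; fold change = 2^1.29 = 2.445
gene D: ΔΔCt = (21.49−21.11) − (25.29−20.98) = 0.38 − 4.31 = -3.93; fold change = 2^3.93 = 15.242
gene C: ΔΔCt = (25.30−21.11) − (21.82−20.98) = 4.19 − 0.84 = 3.35; fold change = 2^-3.35 = 0.098
gene D has the largest |ΔΔCt| = 3.93.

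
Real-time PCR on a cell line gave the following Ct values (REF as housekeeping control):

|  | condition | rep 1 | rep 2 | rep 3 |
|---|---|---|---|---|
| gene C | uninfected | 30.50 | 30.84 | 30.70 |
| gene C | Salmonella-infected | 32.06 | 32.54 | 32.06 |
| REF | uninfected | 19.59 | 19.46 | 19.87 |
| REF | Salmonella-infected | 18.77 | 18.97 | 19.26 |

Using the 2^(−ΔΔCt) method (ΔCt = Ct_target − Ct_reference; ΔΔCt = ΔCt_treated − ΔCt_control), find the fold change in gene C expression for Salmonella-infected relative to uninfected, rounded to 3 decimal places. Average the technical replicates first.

Mean Ct: gene C uninfected 30.680; gene C Salmonella-infected 32.220; REF uninfected 19.640; REF Salmonella-infected 19.000
ΔCt(uninfected) = 30.680 − 19.640 = 11.040
ΔCt(Salmonella-infected) = 32.220 − 19.000 = 13.220
ΔΔCt = 13.220 − 11.040 = 2.180
Fold change = 2^(−2.180) = 0.2207

0.221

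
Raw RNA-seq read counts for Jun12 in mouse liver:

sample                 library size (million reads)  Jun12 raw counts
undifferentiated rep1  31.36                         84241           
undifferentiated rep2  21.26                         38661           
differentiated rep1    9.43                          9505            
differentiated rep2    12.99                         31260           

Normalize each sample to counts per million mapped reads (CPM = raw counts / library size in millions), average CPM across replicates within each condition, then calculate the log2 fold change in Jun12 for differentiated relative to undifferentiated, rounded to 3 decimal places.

CPM(undifferentiated rep1) = 84241 / 31.36 = 2686.2564
CPM(undifferentiated rep2) = 38661 / 21.26 = 1818.4854
CPM(differentiated rep1) = 9505 / 9.43 = 1007.9533
CPM(differentiated rep2) = 31260 / 12.99 = 2406.4665
mean CPM(undifferentiated) = 2252.3709; mean CPM(differentiated) = 1707.2099
Fold change = 1707.2099 / 2252.3709 = 0.75796
log2(0.75796) = -0.3998

-0.400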